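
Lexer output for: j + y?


Scan left to right, longest-match per lexeme
Tokens: ID(j), OP(+), ID(y)


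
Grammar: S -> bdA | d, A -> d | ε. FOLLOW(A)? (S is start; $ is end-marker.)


$ ∈ FOLLOW(S). For each A -> αBβ: add FIRST(β)\{ε} to FOLLOW(B); if β nullable, add FOLLOW(A).
FOLLOW(A) = {$}


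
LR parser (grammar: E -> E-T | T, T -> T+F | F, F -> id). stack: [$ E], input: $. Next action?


start symbol E on stack, input exhausted
Action: accept


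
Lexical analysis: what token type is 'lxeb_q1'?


Pattern: letter/underscore followed by alphanumerics, not a keyword
Type: IDENTIFIER


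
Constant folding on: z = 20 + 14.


20 + 14 = 34 at compile time
Optimized: z = 34


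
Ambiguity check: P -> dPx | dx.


balanced d^n…x^n: each string has a unique parse
Unambiguous


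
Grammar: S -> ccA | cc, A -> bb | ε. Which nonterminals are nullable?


A nonterminal is nullable iff some alternative derives ε (directly, or every symbol in it is nullable)
Nullable: {A}


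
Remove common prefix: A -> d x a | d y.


Common prefix: 'd'
Factored: A -> d A', A' -> x a | y


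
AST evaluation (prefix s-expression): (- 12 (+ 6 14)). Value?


Evaluate inner: (+ 6 14) = 20
Evaluate root: (- 12 20) = -8
Result: -8


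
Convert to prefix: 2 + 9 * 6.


'*' binds tighter: tree is (+ 2 (* 9 6))
Prefix: + 2 * 9 6


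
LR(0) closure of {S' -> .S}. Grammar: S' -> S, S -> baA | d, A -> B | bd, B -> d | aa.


Start: S' -> .S
For each item with dot before a nonterminal B, add B -> .γ for every B-production
Closure: [S' -> .S, S -> .baA, S -> .d]


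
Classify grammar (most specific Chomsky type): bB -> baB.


LHS has context (more than one symbol) and |LHS| ≤ |RHS|
Classification: Type 1 (Context-Sensitive)


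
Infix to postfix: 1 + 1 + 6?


Left to right (same or higher precedence on left)
Postfix: 1 1 + 6 +


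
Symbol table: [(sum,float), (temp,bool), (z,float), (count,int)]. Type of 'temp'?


Lookup 'temp' → type bool


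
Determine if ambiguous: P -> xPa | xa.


balanced x^n…a^n: each string has a unique parse
Unambiguous


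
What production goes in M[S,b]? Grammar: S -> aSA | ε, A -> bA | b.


For [S, b]: ε is nullable and 'b' ∈ FOLLOW(S)
Entry: S -> ε


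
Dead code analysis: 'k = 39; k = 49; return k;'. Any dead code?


first assignment to k is overwritten before any read
Dead: 'k = 39'


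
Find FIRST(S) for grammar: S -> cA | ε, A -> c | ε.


Per alternative of S: FIRST(cA) = {c}; FIRST(ε) = {ε}
FIRST(S) = {c, ε}


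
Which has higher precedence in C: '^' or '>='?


'>=' is relational (level 7); '^' is bitwise XOR (level 4)
Higher level binds tighter
'>=' has higher precedence than '^'


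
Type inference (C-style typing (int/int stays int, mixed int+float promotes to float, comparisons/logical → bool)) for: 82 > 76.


Operand types: int > int
Rule: comparison yields bool
Result type: bool


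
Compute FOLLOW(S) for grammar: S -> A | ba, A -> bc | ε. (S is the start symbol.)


$ ∈ FOLLOW(S). For each A -> αBβ: add FIRST(β)\{ε} to FOLLOW(B); if β nullable, add FOLLOW(A).
FOLLOW(S) = {$}


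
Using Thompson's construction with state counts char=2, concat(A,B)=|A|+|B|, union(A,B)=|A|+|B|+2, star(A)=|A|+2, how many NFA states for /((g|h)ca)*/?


Syntax tree has 4 char leaf(s), 1 union(s), 1 star(s)
chars contribute 4×2 = 8; each union adds +2; each star adds +2
Total: 8 + 2 + 2 = 12 states


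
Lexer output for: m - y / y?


Scan left to right, longest-match per lexeme
Tokens: ID(m), OP(-), ID(y), OP(/), ID(y)


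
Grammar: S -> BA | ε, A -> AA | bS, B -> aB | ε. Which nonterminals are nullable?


A nonterminal is nullable iff some alternative derives ε (directly, or every symbol in it is nullable)
Nullable: {B, S}


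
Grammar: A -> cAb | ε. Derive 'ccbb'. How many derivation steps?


Derivation: A => cAb => ccAbb => ccbb
Steps: 3


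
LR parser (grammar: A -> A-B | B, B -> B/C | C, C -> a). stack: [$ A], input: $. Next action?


start symbol A on stack, input exhausted
Action: accept


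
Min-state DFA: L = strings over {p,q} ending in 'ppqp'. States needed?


Track the longest suffix of input matching a prefix of 'ppqp': 5 classes (prefixes of length 0..4)
Minimal DFA: 5 states


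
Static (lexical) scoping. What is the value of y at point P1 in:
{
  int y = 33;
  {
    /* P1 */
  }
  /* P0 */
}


P1's block does not declare y; resolves to the enclosing declaration at depth 0
y = 33


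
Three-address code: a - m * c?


Break into single-operator statements:
t1 = m * c
t2 = a - t1


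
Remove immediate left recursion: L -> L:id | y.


Left-recursive alternatives: L:id; non-recursive: y
Introduce L': L -> yL', L' -> :idL' | ε


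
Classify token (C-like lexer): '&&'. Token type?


Pattern: operator symbol
Type: OPERATOR


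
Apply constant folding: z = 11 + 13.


11 + 13 = 24 at compile time
Optimized: z = 24


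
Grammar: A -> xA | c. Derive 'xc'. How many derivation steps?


Derivation: A => xA => xc
Steps: 2


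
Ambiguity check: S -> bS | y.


right-linear, alternatives start with distinct terminals 'b' vs 'y': unique leftmost derivation
Unambiguous


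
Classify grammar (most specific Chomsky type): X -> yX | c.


Right-linear: every RHS is a terminal or a terminal followed by one nonterminal
Classification: Type 3 (Regular)


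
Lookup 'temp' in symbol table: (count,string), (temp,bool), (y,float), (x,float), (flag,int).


Lookup 'temp' → type bool


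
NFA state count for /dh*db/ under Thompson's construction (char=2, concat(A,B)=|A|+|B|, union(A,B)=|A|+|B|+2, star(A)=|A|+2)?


Syntax tree has 4 char leaf(s), 0 union(s), 1 star(s)
chars contribute 4×2 = 8; each union adds +2; each star adds +2
Total: 8 + 0 + 2 = 10 states


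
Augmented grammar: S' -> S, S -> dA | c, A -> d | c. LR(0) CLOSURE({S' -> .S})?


Start: S' -> .S
For each item with dot before a nonterminal B, add B -> .γ for every B-production
Closure: [S' -> .S, S -> .dA, S -> .c]


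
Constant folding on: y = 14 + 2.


14 + 2 = 16 at compile time
Optimized: y = 16


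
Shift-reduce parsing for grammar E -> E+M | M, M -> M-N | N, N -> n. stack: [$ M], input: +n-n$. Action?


lookahead ∉ {-} so M won't extend; reduce E -> M
Action: reduce (E -> M)


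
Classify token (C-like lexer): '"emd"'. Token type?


Pattern: double-quoted sequence
Type: STRING_LITERAL


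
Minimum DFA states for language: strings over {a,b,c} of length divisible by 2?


Track length mod 2: states 0..1, accept at 0
Minimal DFA: 2 states


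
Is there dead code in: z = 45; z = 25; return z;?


first assignment to z is overwritten before any read
Dead: 'z = 45'


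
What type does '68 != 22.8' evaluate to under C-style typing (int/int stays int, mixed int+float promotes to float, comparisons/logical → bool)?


Operand types: int != float
Rule: comparison yields bool
Result type: bool


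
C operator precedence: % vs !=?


'%' is multiplicative (level 10); '!=' is equality (level 6)
Higher level binds tighter
'%' has higher precedence than '!='


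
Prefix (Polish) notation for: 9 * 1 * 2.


left-to-right (same/higher precedence on left): tree is (* (* 9 1) 2)
Prefix: * * 9 1 2


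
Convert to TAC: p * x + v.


Break into single-operator statements:
t1 = p * x
t2 = t1 + v


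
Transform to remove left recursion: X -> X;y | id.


Left-recursive alternatives: X;y; non-recursive: id
Introduce X': X -> idX', X' -> ;yX' | ε


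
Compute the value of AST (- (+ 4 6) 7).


Evaluate inner: (+ 4 6) = 10
Evaluate root: (- 10 7) = 3
Result: 3


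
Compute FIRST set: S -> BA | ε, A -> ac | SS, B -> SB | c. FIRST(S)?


Per alternative of S: FIRST(BA) = {c}; FIRST(ε) = {ε}
FIRST(S) = {c, ε}


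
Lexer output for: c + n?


Scan left to right, longest-match per lexeme
Tokens: ID(c), OP(+), ID(n)


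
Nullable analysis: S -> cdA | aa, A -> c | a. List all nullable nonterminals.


A nonterminal is nullable iff some alternative derives ε (directly, or every symbol in it is nullable)
Nullable: {}


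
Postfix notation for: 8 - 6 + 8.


Left to right (same or higher precedence on left)
Postfix: 8 6 - 8 +


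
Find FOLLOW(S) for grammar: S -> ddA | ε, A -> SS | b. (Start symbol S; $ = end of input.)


$ ∈ FOLLOW(S). For each A -> αBβ: add FIRST(β)\{ε} to FOLLOW(B); if β nullable, add FOLLOW(A).
FOLLOW(S) = {$, d}


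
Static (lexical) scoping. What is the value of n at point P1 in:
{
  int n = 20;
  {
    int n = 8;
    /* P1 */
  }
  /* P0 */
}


n declared in the same block as P1
n = 8


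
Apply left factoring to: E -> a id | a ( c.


Common prefix: 'a'
Factored: E -> a E', E' -> id | ( c


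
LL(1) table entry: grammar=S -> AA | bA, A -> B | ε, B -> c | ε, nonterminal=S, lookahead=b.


For [S, b]: 'b' ∈ FIRST(bA)
Entry: S -> bA


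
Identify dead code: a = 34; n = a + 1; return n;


a is read by n's definition; n is returned
No dead code


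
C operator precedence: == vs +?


'+' is additive (level 9); '==' is equality (level 6)
Higher level binds tighter
'+' has higher precedence than '=='


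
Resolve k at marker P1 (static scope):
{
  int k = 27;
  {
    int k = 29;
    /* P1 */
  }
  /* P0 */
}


k declared in the same block as P1
k = 29


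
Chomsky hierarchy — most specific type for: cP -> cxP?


LHS has context (more than one symbol) and |LHS| ≤ |RHS|
Classification: Type 1 (Context-Sensitive)


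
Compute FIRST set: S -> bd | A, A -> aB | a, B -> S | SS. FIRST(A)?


Per alternative of A: FIRST(aB) = {a}; FIRST(a) = {a}
FIRST(A) = {a}


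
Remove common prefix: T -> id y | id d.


Common prefix: 'id'
Factored: T -> id T', T' -> y | d


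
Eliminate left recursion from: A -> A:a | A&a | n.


Left-recursive alternatives: A:a, A&a; non-recursive: n
Introduce A': A -> nA', A' -> :aA' | &aA' | ε


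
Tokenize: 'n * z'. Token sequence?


Scan left to right, longest-match per lexeme
Tokens: ID(n), OP(*), ID(z)


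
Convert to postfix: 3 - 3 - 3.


Left to right (same or higher precedence on left)
Postfix: 3 3 - 3 -


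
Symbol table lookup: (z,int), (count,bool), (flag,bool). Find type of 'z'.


Lookup 'z' → type int


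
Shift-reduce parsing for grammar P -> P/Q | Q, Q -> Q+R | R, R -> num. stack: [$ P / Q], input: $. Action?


handle 'P/Q' on top; lookahead ∈ FOLLOW(P) = {/, $}
Action: reduce (P -> P/Q)


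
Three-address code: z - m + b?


Break into single-operator statements:
t1 = z - m
t2 = t1 + b


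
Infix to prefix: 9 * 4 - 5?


left-to-right (same/higher precedence on left): tree is (- (* 9 4) 5)
Prefix: - * 9 4 5


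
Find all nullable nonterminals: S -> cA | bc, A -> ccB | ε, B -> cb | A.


A nonterminal is nullable iff some alternative derives ε (directly, or every symbol in it is nullable)
Nullable: {A, B}


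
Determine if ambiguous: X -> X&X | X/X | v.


'v&v/v' has two parse trees (no precedence encoded between & and /)
Ambiguous


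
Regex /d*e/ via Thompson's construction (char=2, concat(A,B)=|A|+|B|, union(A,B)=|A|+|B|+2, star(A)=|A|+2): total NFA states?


Syntax tree has 2 char leaf(s), 0 union(s), 1 star(s)
chars contribute 2×2 = 4; each union adds +2; each star adds +2
Total: 4 + 0 + 2 = 6 states


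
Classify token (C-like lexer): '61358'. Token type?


Pattern: digits only
Type: INTEGER_LITERAL


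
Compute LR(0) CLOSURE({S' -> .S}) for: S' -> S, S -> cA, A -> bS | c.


Start: S' -> .S
For each item with dot before a nonterminal B, add B -> .γ for every B-production
Closure: [S' -> .S, S -> .cA]


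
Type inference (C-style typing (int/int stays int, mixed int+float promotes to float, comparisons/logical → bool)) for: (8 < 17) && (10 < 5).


Operand types: bool && bool
Rule: logical operators take bool operands and yield bool
Result type: bool


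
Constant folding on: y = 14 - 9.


14 - 9 = 5 at compile time
Optimized: y = 5


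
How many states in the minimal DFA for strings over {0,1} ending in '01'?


Track the longest suffix of input matching a prefix of '01': 3 classes (prefixes of length 0..2)
Minimal DFA: 3 states


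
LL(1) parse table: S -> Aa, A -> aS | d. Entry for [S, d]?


For [S, d]: 'd' ∈ FIRST(Aa)
Entry: S -> Aa


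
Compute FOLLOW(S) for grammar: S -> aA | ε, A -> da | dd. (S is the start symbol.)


$ ∈ FOLLOW(S). For each A -> αBβ: add FIRST(β)\{ε} to FOLLOW(B); if β nullable, add FOLLOW(A).
FOLLOW(S) = {$}


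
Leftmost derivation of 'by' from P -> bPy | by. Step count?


Derivation: P => by
Steps: 1


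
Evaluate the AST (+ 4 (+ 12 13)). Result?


Evaluate inner: (+ 12 13) = 25
Evaluate root: (+ 4 25) = 29
Result: 29


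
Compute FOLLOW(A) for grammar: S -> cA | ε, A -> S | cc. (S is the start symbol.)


$ ∈ FOLLOW(S). For each A -> αBβ: add FIRST(β)\{ε} to FOLLOW(B); if β nullable, add FOLLOW(A).
FOLLOW(A) = {$}


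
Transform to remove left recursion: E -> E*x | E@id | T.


Left-recursive alternatives: E*x, E@id; non-recursive: T
Introduce E': E -> TE', E' -> *xE' | @idE' | ε


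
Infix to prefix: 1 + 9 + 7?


left-to-right (same/higher precedence on left): tree is (+ (+ 1 9) 7)
Prefix: + + 1 9 7


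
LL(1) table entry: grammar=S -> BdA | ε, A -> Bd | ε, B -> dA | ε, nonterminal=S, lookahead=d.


For [S, d]: 'd' ∈ FIRST(BdA)
Entry: S -> BdA


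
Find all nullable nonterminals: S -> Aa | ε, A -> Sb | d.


A nonterminal is nullable iff some alternative derives ε (directly, or every symbol in it is nullable)
Nullable: {S}


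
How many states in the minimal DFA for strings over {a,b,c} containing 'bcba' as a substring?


KMP-style automaton: 4 progress states + 1 absorbing accept = 5
Minimal DFA: 5 states


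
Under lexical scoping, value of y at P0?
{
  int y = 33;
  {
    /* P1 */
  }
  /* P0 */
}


y declared in the same block as P0
y = 33


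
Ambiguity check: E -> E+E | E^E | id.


'id+id^id' has two parse trees (no precedence encoded between + and ^)
Ambiguous


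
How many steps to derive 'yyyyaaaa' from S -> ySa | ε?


Derivation: S => ySa => yySaa => yyySaaa => yyyySaaaa => yyyyaaaa
Steps: 5


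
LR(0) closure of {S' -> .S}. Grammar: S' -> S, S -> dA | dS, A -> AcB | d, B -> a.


Start: S' -> .S
For each item with dot before a nonterminal B, add B -> .γ for every B-production
Closure: [S' -> .S, S -> .dA, S -> .dS]


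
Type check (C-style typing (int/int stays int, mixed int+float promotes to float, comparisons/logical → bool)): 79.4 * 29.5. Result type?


Operand types: float * float
Rule: mixed int/float promotes to float; int/int stays int
Result type: float


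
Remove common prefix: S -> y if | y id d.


Common prefix: 'y'
Factored: S -> y S', S' -> if | id d


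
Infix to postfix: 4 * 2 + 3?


Left to right (same or higher precedence on left)
Postfix: 4 2 * 3 +


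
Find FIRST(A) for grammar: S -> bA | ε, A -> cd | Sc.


Per alternative of A: FIRST(cd) = {c}; FIRST(Sc) = {b, c}
FIRST(A) = {b, c}


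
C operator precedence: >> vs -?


'-' is additive (level 9); '>>' is shift (level 8)
Higher level binds tighter
'-' has higher precedence than '>>'


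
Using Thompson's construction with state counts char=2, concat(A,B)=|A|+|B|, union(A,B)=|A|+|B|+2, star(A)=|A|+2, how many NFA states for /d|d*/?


Syntax tree has 2 char leaf(s), 1 union(s), 1 star(s)
chars contribute 2×2 = 4; each union adds +2; each star adds +2
Total: 4 + 2 + 2 = 8 states


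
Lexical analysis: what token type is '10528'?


Pattern: digits only
Type: INTEGER_LITERAL


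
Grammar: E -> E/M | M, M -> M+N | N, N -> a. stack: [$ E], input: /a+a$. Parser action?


shift '/' to continue E -> E/M
Action: shift


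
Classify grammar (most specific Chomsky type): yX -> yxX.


LHS has context (more than one symbol) and |LHS| ≤ |RHS|
Classification: Type 1 (Context-Sensitive)


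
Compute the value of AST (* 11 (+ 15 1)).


Evaluate inner: (+ 15 1) = 16
Evaluate root: (* 11 16) = 176
Result: 176


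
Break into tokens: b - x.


Scan left to right, longest-match per lexeme
Tokens: ID(b), OP(-), ID(x)


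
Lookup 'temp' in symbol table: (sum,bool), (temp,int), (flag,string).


Lookup 'temp' → type int


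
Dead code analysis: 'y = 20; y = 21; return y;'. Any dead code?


first assignment to y is overwritten before any read
Dead: 'y = 20'


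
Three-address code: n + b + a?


Break into single-operator statements:
t1 = n + b
t2 = t1 + a


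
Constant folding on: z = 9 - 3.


9 - 3 = 6 at compile time
Optimized: z = 6


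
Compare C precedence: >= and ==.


'>=' is relational (level 7); '==' is equality (level 6)
Higher level binds tighter
'>=' has higher precedence than '=='


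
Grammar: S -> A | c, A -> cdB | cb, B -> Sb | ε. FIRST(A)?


Per alternative of A: FIRST(cdB) = {c}; FIRST(cb) = {c}
FIRST(A) = {c}


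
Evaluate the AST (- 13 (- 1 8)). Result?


Evaluate inner: (- 1 8) = -7
Evaluate root: (- 13 -7) = 20
Result: 20


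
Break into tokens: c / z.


Scan left to right, longest-match per lexeme
Tokens: ID(c), OP(/), ID(z)


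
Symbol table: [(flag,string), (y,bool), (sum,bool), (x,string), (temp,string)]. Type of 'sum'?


Lookup 'sum' → type bool


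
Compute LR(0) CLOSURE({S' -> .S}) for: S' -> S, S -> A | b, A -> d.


Start: S' -> .S
For each item with dot before a nonterminal B, add B -> .γ for every B-production
Closure: [S' -> .S, S -> .A, S -> .b, A -> .d]


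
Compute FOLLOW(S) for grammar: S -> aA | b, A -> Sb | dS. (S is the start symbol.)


$ ∈ FOLLOW(S). For each A -> αBβ: add FIRST(β)\{ε} to FOLLOW(B); if β nullable, add FOLLOW(A).
FOLLOW(S) = {$, b}


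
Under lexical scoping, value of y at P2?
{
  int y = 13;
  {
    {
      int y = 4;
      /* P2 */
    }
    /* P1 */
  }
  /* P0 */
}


y declared in the same block as P2
y = 4


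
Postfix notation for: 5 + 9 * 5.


* has higher precedence, evaluate 9*5 first
Postfix: 5 9 5 * +


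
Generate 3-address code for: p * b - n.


Break into single-operator statements:
t1 = p * b
t2 = t1 - n


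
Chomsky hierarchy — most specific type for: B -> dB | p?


Right-linear: every RHS is a terminal or a terminal followed by one nonterminal
Classification: Type 3 (Regular)


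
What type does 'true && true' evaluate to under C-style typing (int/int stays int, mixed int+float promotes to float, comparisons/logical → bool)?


Operand types: bool && bool
Rule: logical operators take bool operands and yield bool
Result type: bool


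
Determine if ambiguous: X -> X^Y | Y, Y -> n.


precedence layered via separate nonterminal Y: deterministic
Unambiguous


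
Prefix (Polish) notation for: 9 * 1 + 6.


left-to-right (same/higher precedence on left): tree is (+ (* 9 1) 6)
Prefix: + * 9 1 6


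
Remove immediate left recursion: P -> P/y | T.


Left-recursive alternatives: P/y; non-recursive: T
Introduce P': P -> TP', P' -> /yP' | ε


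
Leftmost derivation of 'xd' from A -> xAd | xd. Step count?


Derivation: A => xd
Steps: 1


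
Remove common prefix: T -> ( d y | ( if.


Common prefix: '('
Factored: T -> ( T', T' -> d y | if


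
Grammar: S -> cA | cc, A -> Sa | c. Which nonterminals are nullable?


A nonterminal is nullable iff some alternative derives ε (directly, or every symbol in it is nullable)
Nullable: {}


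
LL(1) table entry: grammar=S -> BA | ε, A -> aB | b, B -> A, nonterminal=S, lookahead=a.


For [S, a]: 'a' ∈ FIRST(BA)
Entry: S -> BA


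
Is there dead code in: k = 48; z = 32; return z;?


k is assigned but never read
Dead: 'k = 48'


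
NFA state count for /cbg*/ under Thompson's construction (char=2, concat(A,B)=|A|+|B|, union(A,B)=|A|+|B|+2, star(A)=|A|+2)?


Syntax tree has 3 char leaf(s), 0 union(s), 1 star(s)
chars contribute 3×2 = 6; each union adds +2; each star adds +2
Total: 6 + 0 + 2 = 8 states


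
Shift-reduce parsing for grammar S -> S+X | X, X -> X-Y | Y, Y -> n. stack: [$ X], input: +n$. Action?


lookahead ∉ {-} so X won't extend; reduce S -> X
Action: reduce (S -> X)


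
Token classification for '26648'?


Pattern: digits only
Type: INTEGER_LITERAL


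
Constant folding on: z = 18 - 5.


18 - 5 = 13 at compile time
Optimized: z = 13


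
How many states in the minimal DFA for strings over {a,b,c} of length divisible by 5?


Track length mod 5: states 0..4, accept at 0
Minimal DFA: 5 states


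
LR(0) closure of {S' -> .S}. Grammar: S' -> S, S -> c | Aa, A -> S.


Start: S' -> .S
For each item with dot before a nonterminal B, add B -> .γ for every B-production
Closure: [S' -> .S, S -> .c, S -> .Aa, A -> .S]


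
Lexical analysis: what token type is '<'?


Pattern: operator symbol
Type: OPERATOR


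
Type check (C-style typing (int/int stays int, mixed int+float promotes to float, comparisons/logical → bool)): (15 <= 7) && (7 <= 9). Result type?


Operand types: bool && bool
Rule: logical operators take bool operands and yield bool
Result type: bool


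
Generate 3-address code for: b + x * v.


Break into single-operator statements:
t1 = x * v
t2 = b + t1


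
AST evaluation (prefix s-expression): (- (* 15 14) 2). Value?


Evaluate inner: (* 15 14) = 210
Evaluate root: (- 210 2) = 208
Result: 208


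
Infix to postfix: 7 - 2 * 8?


* has higher precedence, evaluate 2*8 first
Postfix: 7 2 8 * -


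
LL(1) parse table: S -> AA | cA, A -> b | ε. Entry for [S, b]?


For [S, b]: 'b' ∈ FIRST(AA)
Entry: S -> AA


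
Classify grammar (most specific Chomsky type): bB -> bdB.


LHS has context (more than one symbol) and |LHS| ≤ |RHS|
Classification: Type 1 (Context-Sensitive)


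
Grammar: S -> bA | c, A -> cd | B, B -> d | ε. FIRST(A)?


Per alternative of A: FIRST(cd) = {c}; FIRST(B) = {d, ε}
FIRST(A) = {c, d, ε}


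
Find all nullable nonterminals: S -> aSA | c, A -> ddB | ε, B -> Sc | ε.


A nonterminal is nullable iff some alternative derives ε (directly, or every symbol in it is nullable)
Nullable: {A, B}


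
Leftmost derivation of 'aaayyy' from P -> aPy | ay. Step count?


Derivation: P => aPy => aaPyy => aaayyy
Steps: 3


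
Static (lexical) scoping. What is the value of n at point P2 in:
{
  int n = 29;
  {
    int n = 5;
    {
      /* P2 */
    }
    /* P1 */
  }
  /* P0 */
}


P2's block does not declare n; resolves to the enclosing declaration at depth 1
n = 5


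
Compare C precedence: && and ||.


'&&' is logical AND (level 2); '||' is logical OR (level 1)
Higher level binds tighter
'&&' has higher precedence than '||'


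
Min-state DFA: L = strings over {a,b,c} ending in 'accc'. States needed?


Track the longest suffix of input matching a prefix of 'accc': 5 classes (prefixes of length 0..4)
Minimal DFA: 5 states


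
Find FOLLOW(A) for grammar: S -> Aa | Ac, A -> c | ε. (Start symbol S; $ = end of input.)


$ ∈ FOLLOW(S). For each A -> αBβ: add FIRST(β)\{ε} to FOLLOW(B); if β nullable, add FOLLOW(A).
FOLLOW(A) = {a, c}


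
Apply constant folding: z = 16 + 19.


16 + 19 = 35 at compile time
Optimized: z = 35


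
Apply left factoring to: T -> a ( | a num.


Common prefix: 'a'
Factored: T -> a T', T' -> ( | num


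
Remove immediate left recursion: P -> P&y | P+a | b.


Left-recursive alternatives: P&y, P+a; non-recursive: b
Introduce P': P -> bP', P' -> &yP' | +aP' | ε


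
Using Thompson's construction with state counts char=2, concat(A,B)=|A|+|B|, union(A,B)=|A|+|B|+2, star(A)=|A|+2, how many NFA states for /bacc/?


Syntax tree has 4 char leaf(s), 0 union(s), 0 star(s)
chars contribute 4×2 = 8; each union adds +2; each star adds +2
Total: 8 + 0 + 0 = 8 states


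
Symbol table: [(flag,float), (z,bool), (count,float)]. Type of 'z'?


Lookup 'z' → type bool


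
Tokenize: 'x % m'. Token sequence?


Scan left to right, longest-match per lexeme
Tokens: ID(x), OP(%), ID(m)


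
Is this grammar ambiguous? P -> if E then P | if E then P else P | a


dangling else: 'if E then if E then a else a' parses two ways
Ambiguous


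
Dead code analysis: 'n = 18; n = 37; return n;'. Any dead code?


first assignment to n is overwritten before any read
Dead: 'n = 18'


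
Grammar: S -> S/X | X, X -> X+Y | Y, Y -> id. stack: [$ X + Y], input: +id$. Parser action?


handle 'X+Y' on top
Action: reduce (X -> X+Y)


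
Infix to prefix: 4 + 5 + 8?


left-to-right (same/higher precedence on left): tree is (+ (+ 4 5) 8)
Prefix: + + 4 5 8


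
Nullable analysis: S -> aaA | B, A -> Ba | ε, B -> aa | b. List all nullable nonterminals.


A nonterminal is nullable iff some alternative derives ε (directly, or every symbol in it is nullable)
Nullable: {A}


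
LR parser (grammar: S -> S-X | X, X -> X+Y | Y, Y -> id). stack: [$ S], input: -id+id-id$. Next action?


shift '-' to continue S -> S-X
Action: shift


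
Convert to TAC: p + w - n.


Break into single-operator statements:
t1 = p + w
t2 = t1 - n


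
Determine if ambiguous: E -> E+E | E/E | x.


'x+x/x' has two parse trees (no precedence encoded between + and /)
Ambiguous


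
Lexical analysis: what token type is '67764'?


Pattern: digits only
Type: INTEGER_LITERAL


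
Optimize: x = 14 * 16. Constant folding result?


14 * 16 = 224 at compile time
Optimized: x = 224


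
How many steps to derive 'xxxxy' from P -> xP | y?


Derivation: P => xP => xxP => xxxP => xxxxP => xxxxy
Steps: 5


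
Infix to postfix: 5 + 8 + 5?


Left to right (same or higher precedence on left)
Postfix: 5 8 + 5 +


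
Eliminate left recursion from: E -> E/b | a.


Left-recursive alternatives: E/b; non-recursive: a
Introduce E': E -> aE', E' -> /bE' | ε


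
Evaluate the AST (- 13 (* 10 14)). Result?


Evaluate inner: (* 10 14) = 140
Evaluate root: (- 13 140) = -127
Result: -127


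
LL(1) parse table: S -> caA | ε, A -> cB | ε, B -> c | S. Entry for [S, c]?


For [S, c]: 'c' ∈ FIRST(caA)
Entry: S -> caA


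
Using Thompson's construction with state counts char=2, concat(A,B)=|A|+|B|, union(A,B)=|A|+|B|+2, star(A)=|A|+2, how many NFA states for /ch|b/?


Syntax tree has 3 char leaf(s), 1 union(s), 0 star(s)
chars contribute 3×2 = 6; each union adds +2; each star adds +2
Total: 6 + 2 + 0 = 8 states


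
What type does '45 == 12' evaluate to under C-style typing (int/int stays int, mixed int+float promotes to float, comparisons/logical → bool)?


Operand types: int == int
Rule: comparison yields bool
Result type: bool


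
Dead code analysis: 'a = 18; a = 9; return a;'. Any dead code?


first assignment to a is overwritten before any read
Dead: 'a = 18'


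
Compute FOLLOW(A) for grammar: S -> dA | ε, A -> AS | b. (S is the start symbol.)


$ ∈ FOLLOW(S). For each A -> αBβ: add FIRST(β)\{ε} to FOLLOW(B); if β nullable, add FOLLOW(A).
FOLLOW(A) = {$, d}


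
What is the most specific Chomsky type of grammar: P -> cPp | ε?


Single nonterminal LHS, but c^n p^n is not regular
Classification: Type 2 (Context-Free)


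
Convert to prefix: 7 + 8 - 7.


left-to-right (same/higher precedence on left): tree is (- (+ 7 8) 7)
Prefix: - + 7 8 7


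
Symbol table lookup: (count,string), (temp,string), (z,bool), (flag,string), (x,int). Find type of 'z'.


Lookup 'z' → type bool


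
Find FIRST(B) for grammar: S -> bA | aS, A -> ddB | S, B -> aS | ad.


Per alternative of B: FIRST(aS) = {a}; FIRST(ad) = {a}
FIRST(B) = {a}


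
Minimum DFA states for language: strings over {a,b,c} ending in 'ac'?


Track the longest suffix of input matching a prefix of 'ac': 3 classes (prefixes of length 0..2)
Minimal DFA: 3 states


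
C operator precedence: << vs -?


'-' is additive (level 9); '<<' is shift (level 8)
Higher level binds tighter
'-' has higher precedence than '<<'


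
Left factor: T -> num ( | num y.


Common prefix: 'num'
Factored: T -> num T', T' -> ( | y


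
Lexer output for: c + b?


Scan left to right, longest-match per lexeme
Tokens: ID(c), OP(+), ID(b)


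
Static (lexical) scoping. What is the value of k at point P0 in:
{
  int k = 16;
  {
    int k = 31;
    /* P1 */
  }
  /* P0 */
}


k declared in the same block as P0
k = 16


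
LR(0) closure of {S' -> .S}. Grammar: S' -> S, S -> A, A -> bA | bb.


Start: S' -> .S
For each item with dot before a nonterminal B, add B -> .γ for every B-production
Closure: [S' -> .S, S -> .A, A -> .bA, A -> .bb]


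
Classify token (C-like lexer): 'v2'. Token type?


Pattern: letter/underscore followed by alphanumerics, not a keyword
Type: IDENTIFIER


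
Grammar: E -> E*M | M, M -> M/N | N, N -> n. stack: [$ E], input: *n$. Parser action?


shift '*' to continue E -> E*M
Action: shift


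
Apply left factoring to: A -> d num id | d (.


Common prefix: 'd'
Factored: A -> d A', A' -> num id | (


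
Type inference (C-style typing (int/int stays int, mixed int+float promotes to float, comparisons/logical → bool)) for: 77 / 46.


Operand types: int / int
Rule: mixed int/float promotes to float; int/int stays int
Result type: int


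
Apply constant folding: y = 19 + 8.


19 + 8 = 27 at compile time
Optimized: y = 27


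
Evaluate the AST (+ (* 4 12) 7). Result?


Evaluate inner: (* 4 12) = 48
Evaluate root: (+ 48 7) = 55
Result: 55


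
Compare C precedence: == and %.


'%' is multiplicative (level 10); '==' is equality (level 6)
Higher level binds tighter
'%' has higher precedence than '=='


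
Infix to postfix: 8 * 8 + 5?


Left to right (same or higher precedence on left)
Postfix: 8 8 * 5 +


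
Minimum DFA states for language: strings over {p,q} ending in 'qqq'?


Track the longest suffix of input matching a prefix of 'qqq': 4 classes (prefixes of length 0..3)
Minimal DFA: 4 states


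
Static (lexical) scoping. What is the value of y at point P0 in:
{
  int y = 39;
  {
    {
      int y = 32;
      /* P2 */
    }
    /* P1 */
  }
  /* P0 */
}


y declared in the same block as P0
y = 39


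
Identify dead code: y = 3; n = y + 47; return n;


y is read by n's definition; n is returned
No dead code


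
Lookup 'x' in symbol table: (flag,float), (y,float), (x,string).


Lookup 'x' → type string


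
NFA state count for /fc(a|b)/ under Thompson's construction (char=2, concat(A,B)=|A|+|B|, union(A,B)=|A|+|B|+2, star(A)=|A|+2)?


Syntax tree has 4 char leaf(s), 1 union(s), 0 star(s)
chars contribute 4×2 = 8; each union adds +2; each star adds +2
Total: 8 + 2 + 0 = 10 states


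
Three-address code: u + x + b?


Break into single-operator statements:
t1 = u + x
t2 = t1 + b


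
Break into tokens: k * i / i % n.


Scan left to right, longest-match per lexeme
Tokens: ID(k), OP(*), ID(i), OP(/), ID(i), OP(%), ID(n)


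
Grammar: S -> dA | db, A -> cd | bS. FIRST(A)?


Per alternative of A: FIRST(cd) = {c}; FIRST(bS) = {b}
FIRST(A) = {b, c}


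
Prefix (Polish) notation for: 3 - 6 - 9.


left-to-right (same/higher precedence on left): tree is (- (- 3 6) 9)
Prefix: - - 3 6 9


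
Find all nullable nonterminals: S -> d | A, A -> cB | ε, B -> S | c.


A nonterminal is nullable iff some alternative derives ε (directly, or every symbol in it is nullable)
Nullable: {A, B, S}


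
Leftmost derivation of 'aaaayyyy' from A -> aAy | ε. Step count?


Derivation: A => aAy => aaAyy => aaaAyyy => aaaaAyyyy => aaaayyyy
Steps: 5


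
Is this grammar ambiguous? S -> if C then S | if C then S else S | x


dangling else: 'if C then if C then x else x' parses two ways
Ambiguous


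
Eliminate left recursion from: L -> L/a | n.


Left-recursive alternatives: L/a; non-recursive: n
Introduce L': L -> nL', L' -> /aL' | ε


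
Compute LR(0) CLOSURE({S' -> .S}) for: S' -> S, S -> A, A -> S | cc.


Start: S' -> .S
For each item with dot before a nonterminal B, add B -> .γ for every B-production
Closure: [S' -> .S, S -> .A, A -> .S, A -> .cc]


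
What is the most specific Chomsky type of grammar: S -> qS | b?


Right-linear: every RHS is a terminal or a terminal followed by one nonterminal
Classification: Type 3 (Regular)


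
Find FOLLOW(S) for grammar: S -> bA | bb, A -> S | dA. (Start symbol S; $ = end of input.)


$ ∈ FOLLOW(S). For each A -> αBβ: add FIRST(β)\{ε} to FOLLOW(B); if β nullable, add FOLLOW(A).
FOLLOW(S) = {$}


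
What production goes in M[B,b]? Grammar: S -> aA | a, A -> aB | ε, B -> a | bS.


For [B, b]: 'b' ∈ FIRST(bS)
Entry: B -> bS


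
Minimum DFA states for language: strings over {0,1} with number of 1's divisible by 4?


Track (count of 1) mod 4: states 0..3, accept at 0
Minimal DFA: 4 states


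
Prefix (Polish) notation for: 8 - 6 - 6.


left-to-right (same/higher precedence on left): tree is (- (- 8 6) 6)
Prefix: - - 8 6 6


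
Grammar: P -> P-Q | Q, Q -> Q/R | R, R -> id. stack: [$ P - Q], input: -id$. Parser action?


handle 'P-Q' on top; lookahead ∈ FOLLOW(P) = {-, $}
Action: reduce (P -> P-Q)


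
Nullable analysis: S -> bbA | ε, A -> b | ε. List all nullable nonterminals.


A nonterminal is nullable iff some alternative derives ε (directly, or every symbol in it is nullable)
Nullable: {A, S}


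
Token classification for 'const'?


Pattern: reserved word
Type: KEYWORD


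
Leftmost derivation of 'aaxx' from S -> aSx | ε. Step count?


Derivation: S => aSx => aaSxx => aaxx
Steps: 3


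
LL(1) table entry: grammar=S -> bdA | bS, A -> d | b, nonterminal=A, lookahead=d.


For [A, d]: 'd' ∈ FIRST(d)
Entry: A -> d


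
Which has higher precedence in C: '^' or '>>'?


'>>' is shift (level 8); '^' is bitwise XOR (level 4)
Higher level binds tighter
'>>' has higher precedence than '^'


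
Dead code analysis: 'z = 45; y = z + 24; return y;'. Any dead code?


z is read by y's definition; y is returned
No dead code


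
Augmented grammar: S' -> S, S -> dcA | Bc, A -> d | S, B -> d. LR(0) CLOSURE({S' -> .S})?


Start: S' -> .S
For each item with dot before a nonterminal B, add B -> .γ for every B-production
Closure: [S' -> .S, S -> .dcA, S -> .Bc, B -> .d]


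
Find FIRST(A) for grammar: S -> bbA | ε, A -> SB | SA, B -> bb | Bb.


Per alternative of A: FIRST(SB) = {b}; FIRST(SA) = {b}
FIRST(A) = {b}


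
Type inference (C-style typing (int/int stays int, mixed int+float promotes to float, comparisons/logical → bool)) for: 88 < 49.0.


Operand types: int < float
Rule: comparison yields bool
Result type: bool


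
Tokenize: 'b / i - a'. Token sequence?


Scan left to right, longest-match per lexeme
Tokens: ID(b), OP(/), ID(i), OP(-), ID(a)


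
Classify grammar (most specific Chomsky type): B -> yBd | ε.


Single nonterminal LHS, but y^n d^n is not regular
Classification: Type 2 (Context-Free)


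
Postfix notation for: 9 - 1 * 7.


* has higher precedence, evaluate 1*7 first
Postfix: 9 1 7 * -


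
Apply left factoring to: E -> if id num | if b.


Common prefix: 'if'
Factored: E -> if E', E' -> id num | b


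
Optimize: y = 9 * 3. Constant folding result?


9 * 3 = 27 at compile time
Optimized: y = 27


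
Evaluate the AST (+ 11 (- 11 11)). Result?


Evaluate inner: (- 11 11) = 0
Evaluate root: (+ 11 0) = 11
Result: 11


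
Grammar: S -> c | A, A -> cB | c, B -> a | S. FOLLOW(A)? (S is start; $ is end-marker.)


$ ∈ FOLLOW(S). For each A -> αBβ: add FIRST(β)\{ε} to FOLLOW(B); if β nullable, add FOLLOW(A).
FOLLOW(A) = {$}


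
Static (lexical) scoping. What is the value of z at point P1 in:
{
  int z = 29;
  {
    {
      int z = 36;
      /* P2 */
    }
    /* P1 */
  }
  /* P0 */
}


P1's block does not declare z; resolves to the enclosing declaration at depth 0
z = 29


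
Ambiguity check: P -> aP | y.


right-linear, alternatives start with distinct terminals 'a' vs 'y': unique leftmost derivation
Unambiguous


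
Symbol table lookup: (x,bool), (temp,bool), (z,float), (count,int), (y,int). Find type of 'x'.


Lookup 'x' → type bool


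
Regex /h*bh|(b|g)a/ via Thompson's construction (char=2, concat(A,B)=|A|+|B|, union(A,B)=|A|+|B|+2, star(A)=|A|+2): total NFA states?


Syntax tree has 6 char leaf(s), 2 union(s), 1 star(s)
chars contribute 6×2 = 12; each union adds +2; each star adds +2
Total: 12 + 4 + 2 = 18 states


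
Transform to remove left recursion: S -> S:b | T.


Left-recursive alternatives: S:b; non-recursive: T
Introduce S': S -> TS', S' -> :bS' | ε


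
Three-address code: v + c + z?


Break into single-operator statements:
t1 = v + c
t2 = t1 + z


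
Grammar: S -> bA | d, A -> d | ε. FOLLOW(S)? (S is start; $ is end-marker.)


$ ∈ FOLLOW(S). For each A -> αBβ: add FIRST(β)\{ε} to FOLLOW(B); if β nullable, add FOLLOW(A).
FOLLOW(S) = {$}


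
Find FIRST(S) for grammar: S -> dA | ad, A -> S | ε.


Per alternative of S: FIRST(dA) = {d}; FIRST(ad) = {a}
FIRST(S) = {a, d}


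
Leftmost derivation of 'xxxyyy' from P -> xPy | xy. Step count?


Derivation: P => xPy => xxPyy => xxxyyy
Steps: 3


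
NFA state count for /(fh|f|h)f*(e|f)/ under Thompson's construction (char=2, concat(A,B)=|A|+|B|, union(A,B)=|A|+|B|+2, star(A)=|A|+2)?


Syntax tree has 7 char leaf(s), 3 union(s), 1 star(s)
chars contribute 7×2 = 14; each union adds +2; each star adds +2
Total: 14 + 6 + 2 = 22 states


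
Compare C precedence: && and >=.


'>=' is relational (level 7); '&&' is logical AND (level 2)
Higher level binds tighter
'>=' has higher precedence than '&&'


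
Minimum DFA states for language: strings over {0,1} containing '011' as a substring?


KMP-style automaton: 3 progress states + 1 absorbing accept = 4
Minimal DFA: 4 states


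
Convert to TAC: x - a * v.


Break into single-operator statements:
t1 = a * v
t2 = x - t1


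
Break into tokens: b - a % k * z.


Scan left to right, longest-match per lexeme
Tokens: ID(b), OP(-), ID(a), OP(%), ID(k), OP(*), ID(z)


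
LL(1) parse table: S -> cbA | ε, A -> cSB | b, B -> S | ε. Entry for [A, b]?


For [A, b]: 'b' ∈ FIRST(b)
Entry: A -> b


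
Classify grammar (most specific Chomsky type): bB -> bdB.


LHS has context (more than one symbol) and |LHS| ≤ |RHS|
Classification: Type 1 (Context-Sensitive)


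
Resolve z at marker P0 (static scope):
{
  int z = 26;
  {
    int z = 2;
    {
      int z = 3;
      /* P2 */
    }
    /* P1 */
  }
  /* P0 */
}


z declared in the same block as P0
z = 26


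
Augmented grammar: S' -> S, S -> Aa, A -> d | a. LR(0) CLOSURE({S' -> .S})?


Start: S' -> .S
For each item with dot before a nonterminal B, add B -> .γ for every B-production
Closure: [S' -> .S, S -> .Aa, A -> .d, A -> .a]


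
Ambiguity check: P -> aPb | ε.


balanced a^n…b^n: each string has a unique parse
Unambiguous


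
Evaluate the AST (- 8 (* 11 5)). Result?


Evaluate inner: (* 11 5) = 55
Evaluate root: (- 8 55) = -47
Result: -47
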